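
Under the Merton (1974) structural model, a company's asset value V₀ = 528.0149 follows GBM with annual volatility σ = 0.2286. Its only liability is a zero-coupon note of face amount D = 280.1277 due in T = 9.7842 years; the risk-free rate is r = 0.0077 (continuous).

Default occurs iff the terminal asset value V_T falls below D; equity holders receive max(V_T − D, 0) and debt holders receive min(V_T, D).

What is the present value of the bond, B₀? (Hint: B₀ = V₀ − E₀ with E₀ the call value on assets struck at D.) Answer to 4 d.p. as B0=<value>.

d₁ = [ln(V₀/D) + (r + σ²/2)T] / (σ√T)
   = [ln(528.0149/280.1277) + (0.0077 + 0.5·0.2286²)·9.7842] / (0.2286·√9.7842)
   = [0.633879 + 0.330990] / 0.715054 = 1.349364
d₂ = d₁ − σ√T = 1.349364 − 0.715054 = 0.634310
N(d₁) = 0.911390,  N(d₂) = 0.737061,  e^(−rT) = 0.927430
E₀ = V₀·N(d₁) − D·e^(−rT)·N(d₂)
   = 528.0149·0.911390 − 280.1277·0.927430·0.737061 = 289.740040
B₀ = V₀ − E₀ = 528.0149 − 289.740040 = 238.274860

B0=238.2749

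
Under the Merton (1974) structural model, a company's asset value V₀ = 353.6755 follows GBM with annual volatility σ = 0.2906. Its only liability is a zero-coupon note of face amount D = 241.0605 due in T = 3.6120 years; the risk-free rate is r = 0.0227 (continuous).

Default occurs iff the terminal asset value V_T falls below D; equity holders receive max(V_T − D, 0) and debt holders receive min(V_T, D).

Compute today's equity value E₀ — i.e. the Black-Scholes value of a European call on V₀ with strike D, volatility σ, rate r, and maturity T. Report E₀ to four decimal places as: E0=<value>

d₁ = [ln(V₀/D) + (r + σ²/2)T] / (σ√T)
   = [ln(353.6755/241.0605) + (0.0227 + 0.5·0.2906²)·3.6120] / (0.2906·√3.6120)
   = [0.383332 + 0.234506] / 0.552293 = 1.118678
d₂ = d₁ − σ√T = 1.118678 − 0.552293 = 0.566385
N(d₁) = 0.868361,  N(d₂) = 0.714434,  e^(−rT) = 0.921279
E₀ = V₀·N(d₁) − D·e^(−rT)·N(d₂)
   = 353.6755·0.868361 − 241.0605·0.921279·0.714434 = 148.453761

E0=148.4538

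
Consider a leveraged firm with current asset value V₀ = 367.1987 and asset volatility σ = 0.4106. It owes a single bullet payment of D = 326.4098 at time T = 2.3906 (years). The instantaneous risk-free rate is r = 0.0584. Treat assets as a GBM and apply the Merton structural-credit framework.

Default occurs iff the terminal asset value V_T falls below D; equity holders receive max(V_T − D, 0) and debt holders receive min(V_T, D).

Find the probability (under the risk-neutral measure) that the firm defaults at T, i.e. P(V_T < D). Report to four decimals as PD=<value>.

PD=0.4650

d₁ = [ln(V₀/D) + (r + σ²/2)T] / (σ√T)
   = [ln(367.1987/326.4098) + (0.0584 + 0.5·0.4106²)·2.3906] / (0.4106·√2.3906)
   = [0.117749 + 0.341129] / 0.634852 = 0.722813
d₂ = d₁ − σ√T = 0.722813 − 0.634852 = 0.087961
risk-neutral PD = N(−d₂) = N(-0.087961) = 0.464954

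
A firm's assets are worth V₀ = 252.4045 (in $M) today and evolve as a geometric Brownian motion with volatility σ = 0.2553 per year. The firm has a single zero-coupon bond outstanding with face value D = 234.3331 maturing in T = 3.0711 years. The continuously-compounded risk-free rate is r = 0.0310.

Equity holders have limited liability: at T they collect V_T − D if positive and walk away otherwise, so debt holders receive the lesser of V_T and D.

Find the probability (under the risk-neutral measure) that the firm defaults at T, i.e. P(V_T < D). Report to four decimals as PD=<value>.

d₁ = [ln(V₀/D) + (r + σ²/2)T] / (σ√T)
   = [ln(252.4045/234.3331) + (0.0310 + 0.5·0.2553²)·3.0711] / (0.2553·√3.0711)
   = [0.074289 + 0.195288] / 0.447402 = 0.602540
d₂ = d₁ − σ√T = 0.602540 − 0.447402 = 0.155138
risk-neutral PD = N(−d₂) = N(-0.155138) = 0.438356

PD=0.4384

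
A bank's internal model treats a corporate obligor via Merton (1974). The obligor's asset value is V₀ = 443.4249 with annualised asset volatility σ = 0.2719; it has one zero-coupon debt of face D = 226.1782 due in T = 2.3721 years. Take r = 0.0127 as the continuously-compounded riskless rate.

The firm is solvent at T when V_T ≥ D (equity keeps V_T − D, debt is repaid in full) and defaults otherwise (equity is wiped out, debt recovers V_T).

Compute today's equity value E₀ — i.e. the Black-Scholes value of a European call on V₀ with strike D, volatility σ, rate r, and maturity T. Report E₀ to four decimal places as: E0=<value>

E0=226.4290

d₁ = [ln(V₀/D) + (r + σ²/2)T] / (σ√T)
   = [ln(443.4249/226.1782) + (0.0127 + 0.5·0.2719²)·2.3721] / (0.2719·√2.3721)
   = [0.673205 + 0.117810] / 0.418770 = 1.888901
d₂ = d₁ − σ√T = 1.888901 − 0.418770 = 1.470130
N(d₁) = 0.970547,  N(d₂) = 0.929237,  e^(−rT) = 0.970324
E₀ = V₀·N(d₁) − D·e^(−rT)·N(d₂)
   = 443.4249·0.970547 − 226.1782·0.970324·0.929237 = 226.428975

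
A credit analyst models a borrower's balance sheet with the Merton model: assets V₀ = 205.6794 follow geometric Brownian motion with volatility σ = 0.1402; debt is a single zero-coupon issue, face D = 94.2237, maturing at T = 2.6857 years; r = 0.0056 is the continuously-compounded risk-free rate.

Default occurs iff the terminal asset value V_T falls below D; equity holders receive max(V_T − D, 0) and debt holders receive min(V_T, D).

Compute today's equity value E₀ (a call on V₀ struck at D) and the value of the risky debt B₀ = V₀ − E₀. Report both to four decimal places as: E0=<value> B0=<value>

d₁ = [ln(V₀/D) + (r + σ²/2)T] / (σ√T)
   = [ln(205.6794/94.2237) + (0.0056 + 0.5·0.1402²)·2.6857] / (0.1402·√2.6857)
   = [0.780647 + 0.041435] / 0.229761 = 3.577984
d₂ = d₁ − σ√T = 3.577984 − 0.229761 = 3.348222
N(d₁) = 0.999827,  N(d₂) = 0.999593,  e^(−rT) = 0.985073
E₀ = V₀·N(d₁) − D·e^(−rT)·N(d₂)
   = 205.6794·0.999827 − 94.2237·0.985073·0.999593 = 112.864350
B₀ = V₀ − E₀ = 205.6794 − 112.864350 = 92.815050

E0=112.8643 B0=92.8151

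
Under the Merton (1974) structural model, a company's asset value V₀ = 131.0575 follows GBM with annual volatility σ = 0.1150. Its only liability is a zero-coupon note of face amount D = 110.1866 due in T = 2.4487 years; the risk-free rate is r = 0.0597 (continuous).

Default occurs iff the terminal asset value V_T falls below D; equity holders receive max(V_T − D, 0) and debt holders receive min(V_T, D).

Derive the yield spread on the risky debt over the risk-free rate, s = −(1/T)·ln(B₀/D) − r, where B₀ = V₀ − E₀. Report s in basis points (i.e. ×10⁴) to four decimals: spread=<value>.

spread=13.0449

d₁ = [ln(V₀/D) + (r + σ²/2)T] / (σ√T)
   = [ln(131.0575/110.1866) + (0.0597 + 0.5·0.1150²)·2.4487] / (0.1150·√2.4487)
   = [0.173461 + 0.162379] / 0.179956 = 1.866239
d₂ = d₁ − σ√T = 1.866239 − 0.179956 = 1.686283
N(d₁) = 0.968996,  N(d₂) = 0.954129,  e^(−rT) = 0.863996
E₀ = V₀·N(d₁) − D·e^(−rT)·N(d₂)
   = 131.0575·0.968996 − 110.1866·0.863996·0.954129 = 36.160358
B₀ = V₀ − E₀ = 131.0575 − 36.160358 = 94.897142
spread = −(1/T)·ln(B₀/D) − r = −(1/2.4487)·ln(94.897142/110.1866) − 0.0597 = 0.00130449
in basis points: 0.00130449 × 10⁴ = 13.0449 bp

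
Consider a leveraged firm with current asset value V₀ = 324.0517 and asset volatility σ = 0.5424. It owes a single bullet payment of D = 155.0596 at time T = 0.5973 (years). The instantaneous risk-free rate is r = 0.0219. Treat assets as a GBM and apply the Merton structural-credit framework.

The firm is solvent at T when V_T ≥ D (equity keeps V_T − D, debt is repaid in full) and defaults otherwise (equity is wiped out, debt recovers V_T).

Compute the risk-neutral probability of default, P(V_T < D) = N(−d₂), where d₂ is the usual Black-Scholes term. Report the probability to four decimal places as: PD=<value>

PD=0.0571

d₁ = [ln(V₀/D) + (r + σ²/2)T] / (σ√T)
   = [ln(324.0517/155.0596) + (0.0219 + 0.5·0.5424²)·0.5973] / (0.5424·√0.5973)
   = [0.737094 + 0.100943] / 0.419195 = 1.999158
d₂ = d₁ − σ√T = 1.999158 − 0.419195 = 1.579963
risk-neutral PD = N(−d₂) = N(-1.579963) = 0.057058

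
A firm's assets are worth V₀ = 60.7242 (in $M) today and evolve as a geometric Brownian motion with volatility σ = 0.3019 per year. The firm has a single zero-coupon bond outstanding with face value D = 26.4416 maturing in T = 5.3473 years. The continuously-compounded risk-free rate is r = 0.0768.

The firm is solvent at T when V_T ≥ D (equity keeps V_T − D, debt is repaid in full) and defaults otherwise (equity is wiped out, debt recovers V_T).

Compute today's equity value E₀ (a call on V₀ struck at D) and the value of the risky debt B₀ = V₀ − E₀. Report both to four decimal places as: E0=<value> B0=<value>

d₁ = [ln(V₀/D) + (r + σ²/2)T] / (σ√T)
   = [ln(60.7242/26.4416) + (0.0768 + 0.5·0.3019²)·5.3473] / (0.3019·√5.3473)
   = [0.831404 + 0.654359] / 0.698120 = 2.128232
d₂ = d₁ − σ√T = 2.128232 − 0.698120 = 1.430112
N(d₁) = 0.983341,  N(d₂) = 0.923658,  e^(−rT) = 0.663204
E₀ = V₀·N(d₁) − D·e^(−rT)·N(d₂)
   = 60.7242·0.983341 − 26.4416·0.663204·0.923658 = 43.515181
B₀ = V₀ − E₀ = 60.7242 − 43.515181 = 17.209019

E0=43.5152 B0=17.2090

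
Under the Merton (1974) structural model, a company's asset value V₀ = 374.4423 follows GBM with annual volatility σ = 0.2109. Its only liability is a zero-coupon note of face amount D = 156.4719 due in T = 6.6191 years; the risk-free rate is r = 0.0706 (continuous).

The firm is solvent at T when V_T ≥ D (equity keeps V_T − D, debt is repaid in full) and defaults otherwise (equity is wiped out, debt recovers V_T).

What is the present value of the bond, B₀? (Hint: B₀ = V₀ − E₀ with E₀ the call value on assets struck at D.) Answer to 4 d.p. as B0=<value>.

B0=97.8367

d₁ = [ln(V₀/D) + (r + σ²/2)T] / (σ√T)
   = [ln(374.4423/156.4719) + (0.0706 + 0.5·0.2109²)·6.6191] / (0.2109·√6.6191)
   = [0.872561 + 0.614513] / 0.542595 = 2.740670
d₂ = d₁ − σ√T = 2.740670 − 0.542595 = 2.198074
N(d₁) = 0.996934,  N(d₂) = 0.986028,  e^(−rT) = 0.626687
E₀ = V₀·N(d₁) − D·e^(−rT)·N(d₂)
   = 374.4423·0.996934 − 156.4719·0.626687·0.986028 = 276.605572
B₀ = V₀ − E₀ = 374.4423 − 276.605572 = 97.836728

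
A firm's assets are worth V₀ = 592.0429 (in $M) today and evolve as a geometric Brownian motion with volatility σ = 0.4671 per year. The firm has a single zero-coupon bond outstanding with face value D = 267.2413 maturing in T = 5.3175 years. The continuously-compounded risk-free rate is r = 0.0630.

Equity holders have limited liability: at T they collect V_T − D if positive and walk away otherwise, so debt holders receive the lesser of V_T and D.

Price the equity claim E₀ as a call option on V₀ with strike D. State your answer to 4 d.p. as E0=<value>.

d₁ = [ln(V₀/D) + (r + σ²/2)T] / (σ√T)
   = [ln(592.0429/267.2413) + (0.0630 + 0.5·0.4671²)·5.3175] / (0.4671·√5.3175)
   = [0.795427 + 0.915095] / 1.077119 = 1.588053
d₂ = d₁ − σ√T = 1.588053 − 1.077119 = 0.510934
N(d₁) = 0.943863,  N(d₂) = 0.695302,  e^(−rT) = 0.715336
E₀ = V₀·N(d₁) − D·e^(−rT)·N(d₂)
   = 592.0429·0.943863 − 267.2413·0.715336·0.695302 = 425.888316

E0=425.8883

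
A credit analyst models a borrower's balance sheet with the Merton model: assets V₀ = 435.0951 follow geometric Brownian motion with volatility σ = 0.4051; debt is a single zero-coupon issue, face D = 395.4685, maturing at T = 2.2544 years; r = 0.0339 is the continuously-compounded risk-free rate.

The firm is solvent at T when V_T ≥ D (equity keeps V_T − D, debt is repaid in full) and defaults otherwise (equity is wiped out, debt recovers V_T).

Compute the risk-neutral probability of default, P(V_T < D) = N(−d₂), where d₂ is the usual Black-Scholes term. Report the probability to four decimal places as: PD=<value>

d₁ = [ln(V₀/D) + (r + σ²/2)T] / (σ√T)
   = [ln(435.0951/395.4685) + (0.0339 + 0.5·0.4051²)·2.2544] / (0.4051·√2.2544)
   = [0.095493 + 0.261404] / 0.608244 = 0.586768
d₂ = d₁ − σ√T = 0.586768 − 0.608244 = -0.021476
risk-neutral PD = N(−d₂) = N(0.021476) = 0.508567

PD=0.5086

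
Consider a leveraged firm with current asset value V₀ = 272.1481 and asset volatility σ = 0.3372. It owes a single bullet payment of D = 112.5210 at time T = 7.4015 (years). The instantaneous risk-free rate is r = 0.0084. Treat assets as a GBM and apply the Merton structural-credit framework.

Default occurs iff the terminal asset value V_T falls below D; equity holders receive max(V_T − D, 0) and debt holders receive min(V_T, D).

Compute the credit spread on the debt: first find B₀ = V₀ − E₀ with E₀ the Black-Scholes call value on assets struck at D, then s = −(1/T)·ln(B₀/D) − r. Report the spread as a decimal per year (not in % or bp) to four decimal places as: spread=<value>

spread=0.0155

d₁ = [ln(V₀/D) + (r + σ²/2)T] / (σ√T)
   = [ln(272.1481/112.5210) + (0.0084 + 0.5·0.3372²)·7.4015] / (0.3372·√7.4015)
   = [0.883207 + 0.482962] / 0.917376 = 1.489213
d₂ = d₁ − σ√T = 1.489213 − 0.917376 = 0.571837
N(d₁) = 0.931784,  N(d₂) = 0.716284,  e^(−rT) = 0.939721
E₀ = V₀·N(d₁) − D·e^(−rT)·N(d₂)
   = 272.1481·0.931784 − 112.5210·0.939721·0.716284 = 177.844709
B₀ = V₀ − E₀ = 272.1481 − 177.844709 = 94.303391
spread = −(1/T)·ln(B₀/D) − r = −(1/7.4015)·ln(94.303391/112.5210) − 0.0084 = 0.01546310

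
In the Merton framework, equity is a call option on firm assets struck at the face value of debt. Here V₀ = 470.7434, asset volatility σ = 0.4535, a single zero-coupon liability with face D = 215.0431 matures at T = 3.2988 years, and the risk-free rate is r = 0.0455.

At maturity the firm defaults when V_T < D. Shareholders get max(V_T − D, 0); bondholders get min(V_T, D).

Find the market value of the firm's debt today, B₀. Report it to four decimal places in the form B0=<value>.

B0=170.3111

d₁ = [ln(V₀/D) + (r + σ²/2)T] / (σ√T)
   = [ln(470.7434/215.0431) + (0.0455 + 0.5·0.4535²)·3.2988] / (0.4535·√3.2988)
   = [0.783475 + 0.489315] / 0.823674 = 1.545259
d₂ = d₁ − σ√T = 1.545259 − 0.823674 = 0.721585
N(d₁) = 0.938858,  N(d₂) = 0.764725,  e^(−rT) = 0.860626
E₀ = V₀·N(d₁) − D·e^(−rT)·N(d₂)
   = 470.7434·0.938858 − 215.0431·0.860626·0.764725 = 300.432334
B₀ = V₀ − E₀ = 470.7434 − 300.432334 = 170.311066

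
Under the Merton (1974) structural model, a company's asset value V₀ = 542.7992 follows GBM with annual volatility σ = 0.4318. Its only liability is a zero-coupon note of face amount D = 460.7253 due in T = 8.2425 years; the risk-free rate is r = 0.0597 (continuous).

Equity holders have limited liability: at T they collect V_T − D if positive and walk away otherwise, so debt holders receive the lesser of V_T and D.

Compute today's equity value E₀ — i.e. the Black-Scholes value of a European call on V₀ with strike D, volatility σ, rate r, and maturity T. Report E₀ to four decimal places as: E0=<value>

d₁ = [ln(V₀/D) + (r + σ²/2)T] / (σ√T)
   = [ln(542.7992/460.7253) + (0.0597 + 0.5·0.4318²)·8.2425] / (0.4318·√8.2425)
   = [0.163937 + 1.260489] / 1.239687 = 1.149021
d₂ = d₁ − σ√T = 1.149021 − 1.239687 = -0.090666
N(d₁) = 0.874726,  N(d₂) = 0.463879,  e^(−rT) = 0.611355
E₀ = V₀·N(d₁) − D·e^(−rT)·N(d₂)
   = 542.7992·0.874726 − 460.7253·0.611355·0.463879 = 344.141477

E0=344.1415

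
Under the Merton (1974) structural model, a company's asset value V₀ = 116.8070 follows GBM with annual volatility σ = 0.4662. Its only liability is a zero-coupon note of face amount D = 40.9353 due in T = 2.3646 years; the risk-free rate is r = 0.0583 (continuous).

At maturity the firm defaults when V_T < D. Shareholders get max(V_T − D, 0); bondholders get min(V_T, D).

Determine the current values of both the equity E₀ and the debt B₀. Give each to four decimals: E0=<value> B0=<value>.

E0=82.0428 B0=34.7642

d₁ = [ln(V₀/D) + (r + σ²/2)T] / (σ√T)
   = [ln(116.8070/40.9353) + (0.0583 + 0.5·0.4662²)·2.3646] / (0.4662·√2.3646)
   = [1.048530 + 0.394820] / 0.716888 = 2.013356
d₂ = d₁ − σ√T = 2.013356 − 0.716888 = 1.296469
N(d₁) = 0.977961,  N(d₂) = 0.902593,  e^(−rT) = 0.871224
E₀ = V₀·N(d₁) − D·e^(−rT)·N(d₂)
   = 116.8070·0.977961 − 40.9353·0.871224·0.902593 = 82.042831
B₀ = V₀ − E₀ = 116.8070 − 82.042831 = 34.764169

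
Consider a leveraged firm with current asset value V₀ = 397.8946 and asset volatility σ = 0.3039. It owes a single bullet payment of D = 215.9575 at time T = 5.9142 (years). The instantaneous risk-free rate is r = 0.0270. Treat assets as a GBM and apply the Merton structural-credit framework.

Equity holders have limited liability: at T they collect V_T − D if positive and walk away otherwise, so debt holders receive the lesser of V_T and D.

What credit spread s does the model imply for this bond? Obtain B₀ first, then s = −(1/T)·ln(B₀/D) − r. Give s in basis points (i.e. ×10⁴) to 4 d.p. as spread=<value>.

d₁ = [ln(V₀/D) + (r + σ²/2)T] / (σ√T)
   = [ln(397.8946/215.9575) + (0.0270 + 0.5·0.3039²)·5.9142] / (0.3039·√5.9142)
   = [0.611106 + 0.432787] / 0.739058 = 1.412463
d₂ = d₁ − σ√T = 1.412463 − 0.739058 = 0.673405
N(d₁) = 0.921093,  N(d₂) = 0.749655,  e^(−rT) = 0.852414
E₀ = V₀·N(d₁) − D·e^(−rT)·N(d₂)
   = 397.8946·0.921093 − 215.9575·0.852414·0.749655 = 228.497656
B₀ = V₀ − E₀ = 397.8946 − 228.497656 = 169.396944
spread = −(1/T)·ln(B₀/D) − r = −(1/5.9142)·ln(169.396944/215.9575) − 0.0270 = 0.01405997
in basis points: 0.01405997 × 10⁴ = 140.5997 bp

spread=140.5997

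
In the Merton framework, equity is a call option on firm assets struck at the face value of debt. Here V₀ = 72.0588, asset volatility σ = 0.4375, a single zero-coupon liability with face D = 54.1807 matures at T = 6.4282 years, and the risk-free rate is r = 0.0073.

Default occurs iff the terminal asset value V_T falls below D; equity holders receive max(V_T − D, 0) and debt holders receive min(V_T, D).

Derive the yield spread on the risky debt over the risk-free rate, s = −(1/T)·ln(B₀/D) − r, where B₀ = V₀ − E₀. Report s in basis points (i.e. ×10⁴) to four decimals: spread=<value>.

d₁ = [ln(V₀/D) + (r + σ²/2)T] / (σ√T)
   = [ln(72.0588/54.1807) + (0.0073 + 0.5·0.4375²)·6.4282] / (0.4375·√6.4282)
   = [0.285158 + 0.662125] / 1.109233 = 0.853998
d₂ = d₁ − σ√T = 0.853998 − 1.109233 = -0.255235
N(d₁) = 0.803447,  N(d₂) = 0.399271,  e^(−rT) = 0.954158
E₀ = V₀·N(d₁) − D·e^(−rT)·N(d₂)
   = 72.0588·0.803447 − 54.1807·0.954158·0.399271 = 37.254337
B₀ = V₀ − E₀ = 72.0588 − 37.254337 = 34.804463
spread = −(1/T)·ln(B₀/D) − r = −(1/6.4282)·ln(34.804463/54.1807) − 0.0073 = 0.06154962
in basis points: 0.06154962 × 10⁴ = 615.4962 bp

spread=615.4962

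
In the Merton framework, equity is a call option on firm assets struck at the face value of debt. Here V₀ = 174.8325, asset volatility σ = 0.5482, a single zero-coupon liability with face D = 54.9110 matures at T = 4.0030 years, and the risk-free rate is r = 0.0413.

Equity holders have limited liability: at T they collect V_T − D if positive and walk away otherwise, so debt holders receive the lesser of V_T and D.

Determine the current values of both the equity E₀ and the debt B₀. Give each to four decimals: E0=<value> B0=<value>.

E0=133.2387 B0=41.5938

d₁ = [ln(V₀/D) + (r + σ²/2)T] / (σ√T)
   = [ln(174.8325/54.9110) + (0.0413 + 0.5·0.5482²)·4.0030] / (0.5482·√4.0030)
   = [1.158115 + 0.766821] / 1.096811 = 1.755030
d₂ = d₁ − σ√T = 1.755030 − 1.096811 = 0.658218
N(d₁) = 0.960373,  N(d₂) = 0.744801,  e^(−rT) = 0.847619
E₀ = V₀·N(d₁) − D·e^(−rT)·N(d₂)
   = 174.8325·0.960373 − 54.9110·0.847619·0.744801 = 133.238655
B₀ = V₀ − E₀ = 174.8325 − 133.238655 = 41.593845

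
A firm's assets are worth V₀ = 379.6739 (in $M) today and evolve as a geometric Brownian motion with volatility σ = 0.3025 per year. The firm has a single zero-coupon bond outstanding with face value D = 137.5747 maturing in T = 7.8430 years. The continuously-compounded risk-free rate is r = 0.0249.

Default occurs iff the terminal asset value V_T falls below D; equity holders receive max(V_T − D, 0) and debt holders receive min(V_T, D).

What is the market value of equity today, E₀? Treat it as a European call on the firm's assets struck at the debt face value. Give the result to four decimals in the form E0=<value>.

d₁ = [ln(V₀/D) + (r + σ²/2)T] / (σ√T)
   = [ln(379.6739/137.5747) + (0.0249 + 0.5·0.3025²)·7.8430] / (0.3025·√7.8430)
   = [1.015146 + 0.554132] / 0.847162 = 1.852394
d₂ = d₁ − σ√T = 1.852394 − 0.847162 = 1.005232
N(d₁) = 0.968015,  N(d₂) = 0.842607,  e^(−rT) = 0.822595
E₀ = V₀·N(d₁) − D·e^(−rT)·N(d₂)
   = 379.6739·0.968015 − 137.5747·0.822595·0.842607 = 272.173697

E0=272.1737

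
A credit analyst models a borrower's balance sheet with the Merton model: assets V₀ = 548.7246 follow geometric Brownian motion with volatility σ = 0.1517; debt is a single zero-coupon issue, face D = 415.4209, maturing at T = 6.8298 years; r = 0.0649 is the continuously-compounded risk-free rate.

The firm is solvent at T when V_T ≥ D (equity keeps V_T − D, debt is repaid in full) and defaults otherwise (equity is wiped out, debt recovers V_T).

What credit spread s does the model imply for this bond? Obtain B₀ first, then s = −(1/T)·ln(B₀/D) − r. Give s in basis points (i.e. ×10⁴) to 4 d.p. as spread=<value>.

spread=11.1739

d₁ = [ln(V₀/D) + (r + σ²/2)T] / (σ√T)
   = [ln(548.7246/415.4209) + (0.0649 + 0.5·0.1517²)·6.8298] / (0.1517·√6.8298)
   = [0.278304 + 0.521841] / 0.396451 = 2.018270
d₂ = d₁ − σ√T = 2.018270 − 0.396451 = 1.621819
N(d₁) = 0.978218,  N(d₂) = 0.947579,  e^(−rT) = 0.641944
E₀ = V₀·N(d₁) − D·e^(−rT)·N(d₂)
   = 548.7246·0.978218 − 415.4209·0.641944·0.947579 = 284.075001
B₀ = V₀ − E₀ = 548.7246 − 284.075001 = 264.649599
spread = −(1/T)·ln(B₀/D) − r = −(1/6.8298)·ln(264.649599/415.4209) − 0.0649 = 0.00111739
in basis points: 0.00111739 × 10⁴ = 11.1739 bp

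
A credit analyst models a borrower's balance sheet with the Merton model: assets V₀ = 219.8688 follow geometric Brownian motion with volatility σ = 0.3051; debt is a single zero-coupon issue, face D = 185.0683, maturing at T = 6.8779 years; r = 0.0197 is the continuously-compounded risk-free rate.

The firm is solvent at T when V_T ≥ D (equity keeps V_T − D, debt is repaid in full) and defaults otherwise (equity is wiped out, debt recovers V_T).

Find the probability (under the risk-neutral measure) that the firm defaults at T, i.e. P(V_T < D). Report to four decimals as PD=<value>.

PD=0.5061

d₁ = [ln(V₀/D) + (r + σ²/2)T] / (σ√T)
   = [ln(219.8688/185.0683) + (0.0197 + 0.5·0.3051²)·6.8779] / (0.3051·√6.8779)
   = [0.172306 + 0.455613] / 0.800148 = 0.784754
d₂ = d₁ − σ√T = 0.784754 − 0.800148 = -0.015394
risk-neutral PD = N(−d₂) = N(0.015394) = 0.506141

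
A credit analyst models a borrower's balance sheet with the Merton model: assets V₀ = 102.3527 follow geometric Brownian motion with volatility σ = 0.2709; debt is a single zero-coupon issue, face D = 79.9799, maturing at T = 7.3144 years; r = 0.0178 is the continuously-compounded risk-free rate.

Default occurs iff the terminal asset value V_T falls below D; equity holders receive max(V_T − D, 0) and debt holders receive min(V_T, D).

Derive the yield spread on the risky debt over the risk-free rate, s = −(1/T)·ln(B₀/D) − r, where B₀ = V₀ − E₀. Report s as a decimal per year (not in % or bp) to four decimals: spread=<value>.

d₁ = [ln(V₀/D) + (r + σ²/2)T] / (σ√T)
   = [ln(102.3527/79.9799) + (0.0178 + 0.5·0.2709²)·7.3144] / (0.2709·√7.3144)
   = [0.246649 + 0.398587] / 0.732653 = 0.880684
d₂ = d₁ − σ√T = 0.880684 − 0.732653 = 0.148031
N(d₁) = 0.810756,  N(d₂) = 0.558841,  e^(−rT) = 0.877923
E₀ = V₀·N(d₁) − D·e^(−rT)·N(d₂)
   = 102.3527·0.810756 − 79.9799·0.877923·0.558841 = 43.743342
B₀ = V₀ − E₀ = 102.3527 − 43.743342 = 58.609358
spread = −(1/T)·ln(B₀/D) − r = −(1/7.3144)·ln(58.609358/79.9799) − 0.0178 = 0.02470259

spread=0.0247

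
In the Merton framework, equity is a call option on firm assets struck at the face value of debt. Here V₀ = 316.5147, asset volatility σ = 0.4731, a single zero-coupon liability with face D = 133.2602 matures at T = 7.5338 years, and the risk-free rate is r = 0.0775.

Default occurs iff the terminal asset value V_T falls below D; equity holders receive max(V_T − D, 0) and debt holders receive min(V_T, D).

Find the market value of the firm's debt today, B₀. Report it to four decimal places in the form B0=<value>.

d₁ = [ln(V₀/D) + (r + σ²/2)T] / (σ√T)
   = [ln(316.5147/133.2602) + (0.0775 + 0.5·0.4731²)·7.5338] / (0.4731·√7.5338)
   = [0.865066 + 1.426991] / 1.298554 = 1.765084
d₂ = d₁ − σ√T = 1.765084 − 1.298554 = 0.466530
N(d₁) = 0.961225,  N(d₂) = 0.679582,  e^(−rT) = 0.557736
E₀ = V₀·N(d₁) − D·e^(−rT)·N(d₂)
   = 316.5147·0.961225 − 133.2602·0.557736·0.679582 = 253.732640
B₀ = V₀ − E₀ = 316.5147 − 253.732640 = 62.782060

B0=62.7821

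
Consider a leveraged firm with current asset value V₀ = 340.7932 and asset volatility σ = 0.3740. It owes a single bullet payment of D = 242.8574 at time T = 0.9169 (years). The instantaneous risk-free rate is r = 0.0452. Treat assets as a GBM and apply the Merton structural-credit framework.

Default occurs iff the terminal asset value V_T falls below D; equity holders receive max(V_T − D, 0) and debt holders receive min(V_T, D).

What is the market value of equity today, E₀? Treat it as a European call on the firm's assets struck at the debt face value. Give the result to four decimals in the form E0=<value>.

E0=115.1824

d₁ = [ln(V₀/D) + (r + σ²/2)T] / (σ√T)
   = [ln(340.7932/242.8574) + (0.0452 + 0.5·0.3740²)·0.9169] / (0.3740·√0.9169)
   = [0.338801 + 0.105570] / 0.358123 = 1.240834
d₂ = d₁ − σ√T = 1.240834 − 0.358123 = 0.882710
N(d₁) = 0.892666,  N(d₂) = 0.811304,  e^(−rT) = 0.959403
E₀ = V₀·N(d₁) − D·e^(−rT)·N(d₂)
   = 340.7932·0.892666 − 242.8574·0.959403·0.811304 = 115.182390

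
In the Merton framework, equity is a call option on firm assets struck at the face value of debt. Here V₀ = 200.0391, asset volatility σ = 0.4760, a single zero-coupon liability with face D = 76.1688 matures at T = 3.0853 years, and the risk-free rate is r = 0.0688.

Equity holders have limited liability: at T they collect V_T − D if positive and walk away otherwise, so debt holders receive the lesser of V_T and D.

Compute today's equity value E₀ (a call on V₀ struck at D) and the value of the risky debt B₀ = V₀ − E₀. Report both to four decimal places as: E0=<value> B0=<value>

d₁ = [ln(V₀/D) + (r + σ²/2)T] / (σ√T)
   = [ln(200.0391/76.1688) + (0.0688 + 0.5·0.4760²)·3.0853] / (0.4760·√3.0853)
   = [0.965561 + 0.561796] / 0.836095 = 1.826774
d₂ = d₁ − σ√T = 1.826774 − 0.836095 = 0.990679
N(d₁) = 0.966133,  N(d₂) = 0.839079,  e^(−rT) = 0.808747
E₀ = V₀·N(d₁) − D·e^(−rT)·N(d₂)
   = 200.0391·0.966133 − 76.1688·0.808747·0.839079 = 141.576038
B₀ = V₀ − E₀ = 200.0391 − 141.576038 = 58.463062

E0=141.5760 B0=58.4631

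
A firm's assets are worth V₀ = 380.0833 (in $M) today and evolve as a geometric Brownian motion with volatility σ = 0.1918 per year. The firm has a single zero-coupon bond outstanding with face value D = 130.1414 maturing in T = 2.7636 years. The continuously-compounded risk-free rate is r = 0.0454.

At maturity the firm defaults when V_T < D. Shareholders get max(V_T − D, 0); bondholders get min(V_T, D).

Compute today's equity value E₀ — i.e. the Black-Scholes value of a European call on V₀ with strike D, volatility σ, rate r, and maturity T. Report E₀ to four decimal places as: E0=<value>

d₁ = [ln(V₀/D) + (r + σ²/2)T] / (σ√T)
   = [ln(380.0833/130.1414) + (0.0454 + 0.5·0.1918²)·2.7636] / (0.1918·√2.7636)
   = [1.071769 + 0.176300] / 0.318850 = 3.914284
d₂ = d₁ − σ√T = 3.914284 − 0.318850 = 3.595435
N(d₁) = 0.999955,  N(d₂) = 0.999838,  e^(−rT) = 0.882084
E₀ = V₀·N(d₁) − D·e^(−rT)·N(d₂)
   = 380.0833·0.999955 − 130.1414·0.882084·0.999838 = 265.288947

E0=265.2889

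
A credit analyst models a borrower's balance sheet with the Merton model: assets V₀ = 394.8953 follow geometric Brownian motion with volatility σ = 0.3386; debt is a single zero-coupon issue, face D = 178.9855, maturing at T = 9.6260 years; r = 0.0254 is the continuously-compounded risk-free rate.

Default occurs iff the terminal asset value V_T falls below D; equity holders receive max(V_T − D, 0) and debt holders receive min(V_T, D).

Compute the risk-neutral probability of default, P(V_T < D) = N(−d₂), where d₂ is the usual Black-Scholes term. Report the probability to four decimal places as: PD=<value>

d₁ = [ln(V₀/D) + (r + σ²/2)T] / (σ√T)
   = [ln(394.8953/178.9855) + (0.0254 + 0.5·0.3386²)·9.6260] / (0.3386·√9.6260)
   = [0.791316 + 0.796311] / 1.050533 = 1.511257
d₂ = d₁ − σ√T = 1.511257 − 1.050533 = 0.460724
risk-neutral PD = N(−d₂) = N(-0.460724) = 0.322498

PD=0.3225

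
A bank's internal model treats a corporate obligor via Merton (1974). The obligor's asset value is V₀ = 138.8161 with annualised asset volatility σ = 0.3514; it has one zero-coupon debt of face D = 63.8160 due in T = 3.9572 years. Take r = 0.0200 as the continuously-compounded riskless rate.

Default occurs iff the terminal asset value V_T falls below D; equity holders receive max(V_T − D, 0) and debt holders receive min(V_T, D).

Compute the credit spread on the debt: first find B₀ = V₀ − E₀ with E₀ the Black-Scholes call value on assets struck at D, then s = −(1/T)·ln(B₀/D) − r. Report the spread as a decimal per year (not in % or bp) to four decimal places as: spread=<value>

spread=0.0143

d₁ = [ln(V₀/D) + (r + σ²/2)T] / (σ√T)
   = [ln(138.8161/63.8160) + (0.0200 + 0.5·0.3514²)·3.9572] / (0.3514·√3.9572)
   = [0.777146 + 0.323465] / 0.699030 = 1.574484
d₂ = d₁ − σ√T = 1.574484 − 0.699030 = 0.875454
N(d₁) = 0.942312,  N(d₂) = 0.809337,  e^(−rT) = 0.923907
E₀ = V₀·N(d₁) − D·e^(−rT)·N(d₂)
   = 138.8161·0.942312 − 63.8160·0.923907·0.809337 = 83.089588
B₀ = V₀ − E₀ = 138.8161 − 83.089588 = 55.726512
spread = −(1/T)·ln(B₀/D) − r = −(1/3.9572)·ln(55.726512/63.8160) − 0.0200 = 0.01425349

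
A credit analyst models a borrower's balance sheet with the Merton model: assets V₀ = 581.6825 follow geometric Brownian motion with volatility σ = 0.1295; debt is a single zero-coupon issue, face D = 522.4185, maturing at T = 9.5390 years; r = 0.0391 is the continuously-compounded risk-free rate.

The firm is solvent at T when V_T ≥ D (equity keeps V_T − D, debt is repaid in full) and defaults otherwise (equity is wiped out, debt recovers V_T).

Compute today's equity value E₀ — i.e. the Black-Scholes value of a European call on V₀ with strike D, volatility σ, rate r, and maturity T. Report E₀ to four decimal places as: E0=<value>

d₁ = [ln(V₀/D) + (r + σ²/2)T] / (σ√T)
   = [ln(581.6825/522.4185) + (0.0391 + 0.5·0.1295²)·9.5390] / (0.1295·√9.5390)
   = [0.107456 + 0.452961] / 0.399964 = 1.401166
d₂ = d₁ − σ√T = 1.401166 − 0.399964 = 1.001202
N(d₁) = 0.919418,  N(d₂) = 0.841635,  e^(−rT) = 0.688683
E₀ = V₀·N(d₁) − D·e^(−rT)·N(d₂)
   = 581.6825·0.919418 − 522.4185·0.688683·0.841635 = 232.005254

E0=232.0053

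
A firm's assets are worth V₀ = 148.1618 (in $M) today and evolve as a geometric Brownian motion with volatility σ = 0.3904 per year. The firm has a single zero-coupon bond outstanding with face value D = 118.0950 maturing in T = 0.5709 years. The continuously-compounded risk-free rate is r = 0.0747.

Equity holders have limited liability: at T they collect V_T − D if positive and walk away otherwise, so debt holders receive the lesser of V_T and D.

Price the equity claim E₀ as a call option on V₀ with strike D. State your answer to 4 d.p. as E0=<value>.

d₁ = [ln(V₀/D) + (r + σ²/2)T] / (σ√T)
   = [ln(148.1618/118.0950) + (0.0747 + 0.5·0.3904²)·0.5709] / (0.3904·√0.5709)
   = [0.226816 + 0.086152] / 0.294978 = 1.060986
d₂ = d₁ − σ√T = 1.060986 − 0.294978 = 0.766008
N(d₁) = 0.855652,  N(d₂) = 0.778164,  e^(−rT) = 0.958250
E₀ = V₀·N(d₁) − D·e^(−rT)·N(d₂)
   = 148.1618·0.855652 − 118.0950·0.958250·0.778164 = 38.714303

E0=38.7143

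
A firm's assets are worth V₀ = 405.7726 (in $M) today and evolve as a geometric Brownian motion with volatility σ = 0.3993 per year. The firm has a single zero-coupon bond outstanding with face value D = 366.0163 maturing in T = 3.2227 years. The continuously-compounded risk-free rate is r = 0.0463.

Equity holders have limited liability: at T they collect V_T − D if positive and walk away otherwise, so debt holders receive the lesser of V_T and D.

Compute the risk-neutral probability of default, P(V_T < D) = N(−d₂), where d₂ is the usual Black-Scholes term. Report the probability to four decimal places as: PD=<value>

d₁ = [ln(V₀/D) + (r + σ²/2)T] / (σ√T)
   = [ln(405.7726/366.0163) + (0.0463 + 0.5·0.3993²)·3.2227] / (0.3993·√3.2227)
   = [0.103115 + 0.406125] / 0.716819 = 0.710418
d₂ = d₁ − σ√T = 0.710418 − 0.716819 = -0.006401
risk-neutral PD = N(−d₂) = N(0.006401) = 0.502554

PD=0.5026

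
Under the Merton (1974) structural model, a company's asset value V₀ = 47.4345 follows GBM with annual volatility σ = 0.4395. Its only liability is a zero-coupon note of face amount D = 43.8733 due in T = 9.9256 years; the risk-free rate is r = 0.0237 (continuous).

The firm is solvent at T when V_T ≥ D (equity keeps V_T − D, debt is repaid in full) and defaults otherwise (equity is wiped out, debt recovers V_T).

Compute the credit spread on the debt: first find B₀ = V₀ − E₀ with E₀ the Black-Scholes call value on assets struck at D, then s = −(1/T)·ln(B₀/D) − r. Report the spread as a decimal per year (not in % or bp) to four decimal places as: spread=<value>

d₁ = [ln(V₀/D) + (r + σ²/2)T] / (σ√T)
   = [ln(47.4345/43.8733) + (0.0237 + 0.5·0.4395²)·9.9256] / (0.4395·√9.9256)
   = [0.078044 + 1.193852] / 1.384641 = 0.918575
d₂ = d₁ − σ√T = 0.918575 − 1.384641 = -0.466067
N(d₁) = 0.820841,  N(d₂) = 0.320584,  e^(−rT) = 0.790384
E₀ = V₀·N(d₁) − D·e^(−rT)·N(d₂)
   = 47.4345·0.820841 − 43.8733·0.790384·0.320584 = 27.819374
B₀ = V₀ − E₀ = 47.4345 − 27.819374 = 19.615126
spread = −(1/T)·ln(B₀/D) − r = −(1/9.9256)·ln(19.615126/43.8733) − 0.0237 = 0.05740391

spread=0.0574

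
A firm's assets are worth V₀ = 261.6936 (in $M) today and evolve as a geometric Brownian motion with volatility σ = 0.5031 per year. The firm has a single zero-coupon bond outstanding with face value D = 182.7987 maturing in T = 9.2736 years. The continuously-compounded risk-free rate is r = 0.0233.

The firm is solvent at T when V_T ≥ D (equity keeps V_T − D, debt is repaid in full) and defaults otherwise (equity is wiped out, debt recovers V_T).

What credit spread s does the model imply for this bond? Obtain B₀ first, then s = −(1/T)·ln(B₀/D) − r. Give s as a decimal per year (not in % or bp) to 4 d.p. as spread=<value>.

d₁ = [ln(V₀/D) + (r + σ²/2)T] / (σ√T)
   = [ln(261.6936/182.7987) + (0.0233 + 0.5·0.5031²)·9.2736] / (0.5031·√9.2736)
   = [0.358789 + 1.389694] / 1.532070 = 1.141255
d₂ = d₁ − σ√T = 1.141255 − 1.532070 = -0.390814
N(d₁) = 0.873118,  N(d₂) = 0.347967,  e^(−rT) = 0.805675
E₀ = V₀·N(d₁) − D·e^(−rT)·N(d₂)
   = 261.6936·0.873118 − 182.7987·0.805675·0.347967 = 177.242090
B₀ = V₀ − E₀ = 261.6936 − 177.242090 = 84.451510
spread = −(1/T)·ln(B₀/D) − r = −(1/9.2736)·ln(84.451510/182.7987) − 0.0233 = 0.05996950

spread=0.0600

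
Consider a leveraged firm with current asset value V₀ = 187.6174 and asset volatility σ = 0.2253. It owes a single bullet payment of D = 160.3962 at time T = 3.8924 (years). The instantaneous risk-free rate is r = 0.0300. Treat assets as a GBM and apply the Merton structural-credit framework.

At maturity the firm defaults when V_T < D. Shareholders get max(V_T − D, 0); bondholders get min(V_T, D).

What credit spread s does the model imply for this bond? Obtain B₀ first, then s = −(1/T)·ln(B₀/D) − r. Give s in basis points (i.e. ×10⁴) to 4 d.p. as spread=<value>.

spread=221.8243

d₁ = [ln(V₀/D) + (r + σ²/2)T] / (σ√T)
   = [ln(187.6174/160.3962) + (0.0300 + 0.5·0.2253²)·3.8924] / (0.2253·√3.8924)
   = [0.156758 + 0.215561] / 0.444498 = 0.837617
d₂ = d₁ − σ√T = 0.837617 − 0.444498 = 0.393119
N(d₁) = 0.798877,  N(d₂) = 0.652884,  e^(−rT) = 0.889788
E₀ = V₀·N(d₁) − D·e^(−rT)·N(d₂)
   = 187.6174·0.798877 − 160.3962·0.889788·0.652884 = 56.704513
B₀ = V₀ − E₀ = 187.6174 − 56.704513 = 130.912887
spread = −(1/T)·ln(B₀/D) − r = −(1/3.8924)·ln(130.912887/160.3962) − 0.0300 = 0.02218243
in basis points: 0.02218243 × 10⁴ = 221.8243 bp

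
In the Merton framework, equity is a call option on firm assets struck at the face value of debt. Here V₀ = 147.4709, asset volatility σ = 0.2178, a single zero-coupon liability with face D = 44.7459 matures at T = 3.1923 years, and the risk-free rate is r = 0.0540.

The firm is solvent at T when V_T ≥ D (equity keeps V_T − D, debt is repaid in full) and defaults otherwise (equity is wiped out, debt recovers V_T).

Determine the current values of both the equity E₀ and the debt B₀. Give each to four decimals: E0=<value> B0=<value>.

E0=109.8119 B0=37.6590

d₁ = [ln(V₀/D) + (r + σ²/2)T] / (σ√T)
   = [ln(147.4709/44.7459) + (0.0540 + 0.5·0.2178²)·3.1923] / (0.2178·√3.1923)
   = [1.192631 + 0.248101] / 0.389143 = 3.702315
d₂ = d₁ − σ√T = 3.702315 − 0.389143 = 3.313171
N(d₁) = 0.999893,  N(d₂) = 0.999539,  e^(−rT) = 0.841656
E₀ = V₀·N(d₁) − D·e^(−rT)·N(d₂)
   = 147.4709·0.999893 − 44.7459·0.841656·0.999539 = 109.811873
B₀ = V₀ − E₀ = 147.4709 − 109.811873 = 37.659027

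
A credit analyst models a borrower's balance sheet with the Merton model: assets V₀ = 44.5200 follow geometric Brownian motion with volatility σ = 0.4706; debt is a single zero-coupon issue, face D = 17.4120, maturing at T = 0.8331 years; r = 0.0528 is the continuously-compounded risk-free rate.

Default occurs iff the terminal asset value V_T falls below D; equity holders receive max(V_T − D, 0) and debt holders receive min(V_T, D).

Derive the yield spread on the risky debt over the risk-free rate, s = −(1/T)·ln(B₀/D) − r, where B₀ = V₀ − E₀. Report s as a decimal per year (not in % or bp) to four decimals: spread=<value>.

spread=0.0031

d₁ = [ln(V₀/D) + (r + σ²/2)T] / (σ√T)
   = [ln(44.5200/17.4120) + (0.0528 + 0.5·0.4706²)·0.8331] / (0.4706·√0.8331)
   = [0.938779 + 0.136239] / 0.429537 = 2.502736
d₂ = d₁ − σ√T = 2.502736 − 0.429537 = 2.073199
N(d₁) = 0.993838,  N(d₂) = 0.980923,  e^(−rT) = 0.956966
E₀ = V₀·N(d₁) − D·e^(−rT)·N(d₂)
   = 44.5200·0.993838 − 17.4120·0.956966·0.980923 = 27.900858
B₀ = V₀ − E₀ = 44.5200 − 27.900858 = 16.619142
spread = −(1/T)·ln(B₀/D) − r = −(1/0.8331)·ln(16.619142/17.4120) − 0.0528 = 0.00314101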